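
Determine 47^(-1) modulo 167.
47^(-1) ≡ 32 (mod 167). Verification: 47 × 32 = 1504 ≡ 1 (mod 167)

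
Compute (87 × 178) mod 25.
11

(87 × 178) = 15486
15486 mod 25 = 11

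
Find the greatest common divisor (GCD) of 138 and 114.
6

Using the Euclidean algorithm:
138 = 1 × 114 + 24
114 = 4 × 24 + 18
24 = 1 × 18 + 6
18 = 3 × 6 + 0

GCD(138, 114) = 6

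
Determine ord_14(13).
Powers of 13 mod 14: 13^1≡13, 13^2≡1. Order = 2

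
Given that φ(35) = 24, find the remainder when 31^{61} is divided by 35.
By Euler: 31^{24} ≡ 1 (mod 35) since gcd(31, 35) = 1. 61 = 2×24 + 13. So 31^{61} ≡ 31^{13} ≡ 31 (mod 35)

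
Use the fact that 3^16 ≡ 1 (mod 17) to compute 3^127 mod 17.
By Fermat: 3^{16} ≡ 1 (mod 17). 127 = 7×16 + 15. So 3^{127} ≡ 3^{15} ≡ 6 (mod 17)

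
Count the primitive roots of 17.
8

The number of primitive roots modulo p is φ(p-1) = φ(16)
φ(16) = 8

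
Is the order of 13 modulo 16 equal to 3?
No, the actual order is 4, not 3.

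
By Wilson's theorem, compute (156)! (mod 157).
By Wilson's theorem, (156)! ≡ -1 ≡ 156 (mod 157)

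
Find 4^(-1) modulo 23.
6

Using Extended Euclidean Algorithm:
gcd(4, 23) = 1
Bezout coefficients: 4 × 6 + 23 × -1 = 1
So 4 × 6 ≡ 1 (mod 23)
The inverse is 6 mod 23 = 6
Verification: 4 × 6 = 24 = 1 × 23 + 1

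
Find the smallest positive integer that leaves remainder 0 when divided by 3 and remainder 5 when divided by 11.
M = 3 × 11 = 33. M₁ = 11, y₁ ≡ 2 (mod 3). M₂ = 3, y₂ ≡ 4 (mod 11). m = 0×11×2 + 5×3×4 ≡ 27 (mod 33). The smallest positive such number is 27.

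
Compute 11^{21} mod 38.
1

Using successive squaring:
Binary expansion of 21: 10101
Powers of 11 mod 38 (each is the square of the previous):
  11^1 ≡ 11 (mod 38)
  11^2 ≡ 11² = 121 ≡ 7 (mod 38)
  11^4 ≡ 7² = 49 ≡ 11 (mod 38)
  11^8 ≡ 11² = 121 ≡ 7 (mod 38)
  11^16 ≡ 7² = 49 ≡ 11 (mod 38)
21 = 16 + 4 + 1, so 11^21 = 11^16 × 11^4 × 11^1 ≡ 11 × 11 × 11 (mod 38)
Multiplying step by step:
  11 × 11 = 121 ≡ 7 (mod 38)
  7 × 11 = 77 ≡ 1 (mod 38)
Result: 11^21 ≡ 1 (mod 38)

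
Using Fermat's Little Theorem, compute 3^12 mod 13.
By Fermat's Little Theorem, 3^{12} ≡ 1 (mod 13) since 13 is prime and gcd(3, 13) = 1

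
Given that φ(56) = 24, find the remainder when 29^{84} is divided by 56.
By Euler: 29^{24} ≡ 1 (mod 56) since gcd(29, 56) = 1. 84 = 3×24 + 12. So 29^{84} ≡ 29^{12} ≡ 1 (mod 56)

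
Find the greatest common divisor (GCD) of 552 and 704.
8

Using the Euclidean algorithm:
552 = 0 × 704 + 552
704 = 1 × 552 + 152
552 = 3 × 152 + 96
152 = 1 × 96 + 56
96 = 1 × 56 + 40
56 = 1 × 40 + 16
40 = 2 × 16 + 8
16 = 2 × 8 + 0

GCD(552, 704) = 8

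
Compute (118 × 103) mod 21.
16

(118 × 103) = 12154
12154 mod 21 = 16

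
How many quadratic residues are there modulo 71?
For prime 71, there are (p-1)/2 = (71-1)/2 = 35 quadratic residues (excluding 0).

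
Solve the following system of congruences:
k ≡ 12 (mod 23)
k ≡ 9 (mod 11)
196

Using the Chinese Remainder Theorem:
M = product of moduli = 253
For equation 1: M_1 = 11, 11 ≡ 11 (mod 23), inverse of 11 mod 23 is 21 (check: 11 × 21 = 231 ≡ 1 (mod 23))
For equation 2: M_2 = 23, 23 ≡ 1 (mod 11), inverse of 23 mod 11 is 1 (check: 1 × 1 = 1 ≡ 1 (mod 11))
Combine: k ≡ Σ r_i×M_i×(M_i⁻¹ mod m_i) = 12×11×21 + 9×23×1 = 2772 + 207 = 2979
2979 mod 253 = 196
k ≡ 196 (mod 253)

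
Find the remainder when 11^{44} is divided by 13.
By Fermat: 11^{12} ≡ 1 (mod 13). 44 = 3×12 + 8. So 11^{44} ≡ 11^{8} ≡ 9 (mod 13)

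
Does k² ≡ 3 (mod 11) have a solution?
By Euler's criterion: 3^{5} ≡ 1 (mod 11). Since this equals 1, 3 is a QR.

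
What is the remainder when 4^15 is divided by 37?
Using repeated squaring. 15 = 8 + 4 + 2 + 1 (binary 1111). Repeated squaring mod 37: 4^1 ≡ 4; 4^2 ≡ 4² = 16 ≡ 16; 4^4 ≡ 16² = 256 ≡ 34; 4^8 ≡ 34² = 1156 ≡ 9. Multiply: 4^15 = 4^8 × 4^4 × 4^2 × 4^1 ≡ 9 × 34 × 16 × 4 (mod 37): 9 × 34 = 306 ≡ 10; 10 × 16 = 160 ≡ 12; 12 × 4 = 48 ≡ 11. So 4^15 ≡ 11 (mod 37).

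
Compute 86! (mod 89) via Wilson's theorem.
(88)! = (86)! × (87) × (88) ≡ -1 (mod 89). So (86)! ≡ -1 × [(88)(87)]^(-1) ≡ 44 (mod 89)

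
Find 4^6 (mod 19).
6 = 4 + 2 (binary 110). Repeated squaring mod 19: 4^1 ≡ 4; 4^2 ≡ 4² = 16 ≡ 16; 4^4 ≡ 16² = 256 ≡ 9. Multiply: 4^6 = 4^4 × 4^2 ≡ 9 × 16 (mod 19): 9 × 16 = 144 ≡ 11. So 4^6 ≡ 11 (mod 19).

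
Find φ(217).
180

Prime factorization: 217 = 7 × 31
Using the formula φ(n) = n × Π(1 - 1/p) for each prime factor p:
φ(217) = 217 × (1 - 1/7) × (1 - 1/31)
φ(217) = 180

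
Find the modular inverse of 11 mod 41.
11^(-1) ≡ 15 (mod 41). Verification: 11 × 15 = 165 ≡ 1 (mod 41)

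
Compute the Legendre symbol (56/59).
(56/59) = 56^{29} mod 59 = -1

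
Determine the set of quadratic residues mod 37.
QRs mod 37: {1, 3, 4, 7, 9, 10, 11, 12, 16, 21, 25, 26, 27, 28, 30, 33, 34, 36}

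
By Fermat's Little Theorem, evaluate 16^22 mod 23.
By Fermat's Little Theorem, 16^{22} ≡ 1 (mod 23) since 23 is prime and gcd(16, 23) = 1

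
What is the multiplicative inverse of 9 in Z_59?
46

Using Extended Euclidean Algorithm:
gcd(9, 59) = 1
Bezout coefficients: 9 × -13 + 59 × 2 = 1
So 9 × -13 ≡ 1 (mod 59)
The inverse is -13 mod 59 = 46
Verification: 9 × 46 = 414 = 7 × 59 + 1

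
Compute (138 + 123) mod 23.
8

(138 + 123) = 261
261 mod 23 = 8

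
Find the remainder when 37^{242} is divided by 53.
By Fermat: 37^{52} ≡ 1 (mod 53). 242 = 4×52 + 34. So 37^{242} ≡ 37^{34} ≡ 42 (mod 53)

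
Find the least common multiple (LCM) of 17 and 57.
969

First find GCD(17, 57) using the Euclidean algorithm:
17 = 0 × 57 + 17
57 = 3 × 17 + 6
17 = 2 × 6 + 5
6 = 1 × 5 + 1
5 = 5 × 1 + 0
GCD(17, 57) = 1

LCM formula: LCM(a, b) = (a × b) / GCD(a, b)
LCM(17, 57) = (17 × 57) / 1
LCM(17, 57) = 969 / 1
LCM(17, 57) = 969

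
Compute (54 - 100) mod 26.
6

(54 - 100) = -46
-46 mod 26 = 6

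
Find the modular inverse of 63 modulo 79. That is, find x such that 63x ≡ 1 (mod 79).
74

Using Extended Euclidean Algorithm:
gcd(63, 79) = 1
Bezout coefficients: 63 × -5 + 79 × 4 = 1
So 63 × -5 ≡ 1 (mod 79)
The inverse is -5 mod 79 = 74
Verification: 63 × 74 = 4662 = 59 × 79 + 1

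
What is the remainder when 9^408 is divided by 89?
Using Fermat: 9^{88} ≡ 1 (mod 89). 408 ≡ 56 (mod 88). So 9^{408} ≡ 9^{56} ≡ 39 (mod 89)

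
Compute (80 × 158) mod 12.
4

(80 × 158) = 12640
12640 mod 12 = 4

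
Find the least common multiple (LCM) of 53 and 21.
1113

First find GCD(53, 21) using the Euclidean algorithm:
53 = 2 × 21 + 11
21 = 1 × 11 + 10
11 = 1 × 10 + 1
10 = 10 × 1 + 0
GCD(53, 21) = 1

LCM formula: LCM(a, b) = (a × b) / GCD(a, b)
LCM(53, 21) = (53 × 21) / 1
LCM(53, 21) = 1113 / 1
LCM(53, 21) = 1113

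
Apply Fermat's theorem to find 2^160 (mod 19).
By Fermat: 2^{18} ≡ 1 (mod 19). 160 = 8×18 + 16. So 2^{160} ≡ 2^{16} ≡ 5 (mod 19)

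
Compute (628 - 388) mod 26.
6

(628 - 388) = 240
240 mod 26 = 6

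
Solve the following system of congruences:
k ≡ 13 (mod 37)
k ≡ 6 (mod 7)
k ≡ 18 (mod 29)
3121

Using the Chinese Remainder Theorem:
M = product of moduli = 7511
For equation 1: M_1 = 203, 203 ≡ 18 (mod 37), inverse of 203 mod 37 is 35 (check: 18 × 35 = 630 ≡ 1 (mod 37))
For equation 2: M_2 = 1073, 1073 ≡ 2 (mod 7), inverse of 1073 mod 7 is 4 (check: 2 × 4 = 8 ≡ 1 (mod 7))
For equation 3: M_3 = 259, 259 ≡ 27 (mod 29), inverse of 259 mod 29 is 14 (check: 27 × 14 = 378 ≡ 1 (mod 29))
Combine: k ≡ Σ r_i×M_i×(M_i⁻¹ mod m_i) = 13×203×35 + 6×1073×4 + 18×259×14 = 92365 + 25752 + 65268 = 183385
183385 mod 7511 = 3121
k ≡ 3121 (mod 7511)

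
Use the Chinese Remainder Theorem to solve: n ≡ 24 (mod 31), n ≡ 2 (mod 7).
86

Using the Chinese Remainder Theorem:
M = product of moduli = 217
For equation 1: M_1 = 7, 7 ≡ 7 (mod 31), inverse of 7 mod 31 is 9 (check: 7 × 9 = 63 ≡ 1 (mod 31))
For equation 2: M_2 = 31, 31 ≡ 3 (mod 7), inverse of 31 mod 7 is 5 (check: 3 × 5 = 15 ≡ 1 (mod 7))
Combine: n ≡ Σ r_i×M_i×(M_i⁻¹ mod m_i) = 24×7×9 + 2×31×5 = 1512 + 310 = 1822
1822 mod 217 = 86
n ≡ 86 (mod 217)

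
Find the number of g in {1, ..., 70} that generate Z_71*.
Number of primitive roots mod 71 = φ(70) = 24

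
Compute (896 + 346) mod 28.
10

(896 + 346) = 1242
1242 mod 28 = 10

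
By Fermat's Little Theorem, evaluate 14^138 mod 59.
By Fermat: 14^{58} ≡ 1 (mod 59). 138 = 2×58 + 22. So 14^{138} ≡ 14^{22} ≡ 25 (mod 59)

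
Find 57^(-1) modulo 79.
61

Using Extended Euclidean Algorithm:
gcd(57, 79) = 1
Bezout coefficients: 57 × -18 + 79 × 13 = 1
So 57 × -18 ≡ 1 (mod 79)
The inverse is -18 mod 79 = 61
Verification: 57 × 61 = 3477 = 44 × 79 + 1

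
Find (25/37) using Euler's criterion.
(25/37) = 25^{18} mod 37 = 1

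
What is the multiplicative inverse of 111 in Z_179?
111^(-1) ≡ 50 (mod 179). Verification: 111 × 50 = 5550 ≡ 1 (mod 179)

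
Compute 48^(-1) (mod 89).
13

Using Extended Euclidean Algorithm:
gcd(48, 89) = 1
Bezout coefficients: 48 × 13 + 89 × -7 = 1
So 48 × 13 ≡ 1 (mod 89)
The inverse is 13 mod 89 = 13
Verification: 48 × 13 = 624 = 7 × 89 + 1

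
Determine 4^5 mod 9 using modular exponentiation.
5 = 4 + 1 (binary 101). Repeated squaring mod 9: 4^1 ≡ 4; 4^2 ≡ 4² = 16 ≡ 7; 4^4 ≡ 7² = 49 ≡ 4. Multiply: 4^5 = 4^4 × 4^1 ≡ 4 × 4 (mod 9): 4 × 4 = 16 ≡ 7. So 4^5 ≡ 7 (mod 9).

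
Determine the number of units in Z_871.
792

Prime factorization: 871 = 13 × 67
Using the formula φ(n) = n × Π(1 - 1/p) for each prime factor p:
φ(871) = 871 × (1 - 1/13) × (1 - 1/67)
φ(871) = 792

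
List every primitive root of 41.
Primitive roots mod 41: {6, 7, 11, 12, 13, 15, 17, 19, 22, 24, 26, 28, 29, 30, 34, 35}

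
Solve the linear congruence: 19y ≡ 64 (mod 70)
66

Since gcd(19, 70) = 1 divides 64, a solution exists.
Multiply both sides by the inverse of 19 mod 70:
  19^(-1) mod 70 = 59
  x ≡ 59 × 64 ≡ 3776 ≡ 66 (mod 70)
Verification: 19 × 66 = 1254 = 17 × 70 + 64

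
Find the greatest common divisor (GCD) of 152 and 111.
1

Using the Euclidean algorithm:
152 = 1 × 111 + 41
111 = 2 × 41 + 29
41 = 1 × 29 + 12
29 = 2 × 12 + 5
12 = 2 × 5 + 2
5 = 2 × 2 + 1
2 = 2 × 1 + 0

GCD(152, 111) = 1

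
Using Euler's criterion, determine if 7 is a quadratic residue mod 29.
By Euler's criterion: 7^{14} ≡ 1 (mod 29). Since this equals 1, 7 is a QR.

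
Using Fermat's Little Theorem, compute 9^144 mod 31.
By Fermat: 9^{30} ≡ 1 (mod 31). 144 = 4×30 + 24. So 9^{144} ≡ 9^{24} ≡ 4 (mod 31)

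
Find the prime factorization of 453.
3 × 151

Divide by primes starting from smallest:
453 ÷ 3 = 151
151 ÷ 151 = 1

453 = 3 × 151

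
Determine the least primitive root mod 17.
p - 1 = 16 has prime divisors 2. h is a primitive root mod 17 iff h^(16/q) ≢ 1 (mod 17) for each such q.
h = 2: 2^8 ≡ 1 (mod 17); 2^8 ≡ 1, so not a primitive root.
h = 3: 3^8 ≡ 16 (mod 17); none is 1, so 3 has order 16 and is a primitive root.
The smallest primitive root mod 17 is g = 3.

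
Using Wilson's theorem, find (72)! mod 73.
By Wilson's theorem, (72)! ≡ -1 ≡ 72 (mod 73)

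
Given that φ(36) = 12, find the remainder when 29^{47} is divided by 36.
By Euler: 29^{12} ≡ 1 (mod 36) since gcd(29, 36) = 1. 47 = 3×12 + 11. So 29^{47} ≡ 29^{11} ≡ 5 (mod 36)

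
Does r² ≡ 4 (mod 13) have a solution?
By Euler's criterion: 4^{6} ≡ 1 (mod 13). Since this equals 1, 4 is a QR.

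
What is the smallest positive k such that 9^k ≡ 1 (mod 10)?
Powers of 9 mod 10: 9^1≡9, 9^2≡1. Order = 2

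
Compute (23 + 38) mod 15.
1

(23 + 38) = 61
61 mod 15 = 1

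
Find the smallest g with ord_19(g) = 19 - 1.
p - 1 = 18 has prime divisors 2, 3. h is a primitive root mod 19 iff h^(18/q) ≢ 1 (mod 19) for each such q.
h = 2: 2^9 ≡ 18, 2^6 ≡ 7 (mod 19); none is 1, so 2 has order 18 and is a primitive root.
The smallest primitive root mod 19 is g = 2.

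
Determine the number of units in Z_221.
192

Prime factorization: 221 = 13 × 17
Using the formula φ(n) = n × Π(1 - 1/p) for each prime factor p:
φ(221) = 221 × (1 - 1/13) × (1 - 1/17)
φ(221) = 192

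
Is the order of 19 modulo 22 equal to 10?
Yes, ord_22(19) = 10.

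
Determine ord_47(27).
Powers of 27 mod 47: 27^1≡27, 27^2≡24, 27^3≡37, 27^4≡12, 27^5≡42, 27^6≡6, 27^7≡21, 27^8≡3, 27^9≡34, 27^10≡25, 27^11≡17, 27^12≡36, 27^13≡32, 27^14≡18, 27^15≡16, 27^16≡9, 27^17≡8, 27^18≡28, 27^19≡4, 27^20≡14, 27^21≡2, 27^22≡7, 27^23≡1. Order = 23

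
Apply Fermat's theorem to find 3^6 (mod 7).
By Fermat's Little Theorem, 3^{6} ≡ 1 (mod 7) since 7 is prime and gcd(3, 7) = 1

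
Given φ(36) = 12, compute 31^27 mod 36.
By Euler: 31^{12} ≡ 1 (mod 36) since gcd(31, 36) = 1. 27 = 2×12 + 3. So 31^{27} ≡ 31^{3} ≡ 19 (mod 36)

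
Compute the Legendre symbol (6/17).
(6/17) = 6^{8} mod 17 = -1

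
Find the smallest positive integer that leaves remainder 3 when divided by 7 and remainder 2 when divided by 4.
M = 7 × 4 = 28. M₁ = 4, y₁ ≡ 2 (mod 7). M₂ = 7, y₂ ≡ 3 (mod 4). z = 3×4×2 + 2×7×3 ≡ 10 (mod 28). The smallest positive such number is 10.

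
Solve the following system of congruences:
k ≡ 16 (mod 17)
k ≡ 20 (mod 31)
237

Using the Chinese Remainder Theorem:
M = product of moduli = 527
For equation 1: M_1 = 31, 31 ≡ 14 (mod 17), inverse of 31 mod 17 is 11 (check: 14 × 11 = 154 ≡ 1 (mod 17))
For equation 2: M_2 = 17, 17 ≡ 17 (mod 31), inverse of 17 mod 31 is 11 (check: 17 × 11 = 187 ≡ 1 (mod 31))
Combine: k ≡ Σ r_i×M_i×(M_i⁻¹ mod m_i) = 16×31×11 + 20×17×11 = 5456 + 3740 = 9196
9196 mod 527 = 237
k ≡ 237 (mod 527)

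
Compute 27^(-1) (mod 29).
27^(-1) ≡ 14 (mod 29). Verification: 27 × 14 = 378 ≡ 1 (mod 29)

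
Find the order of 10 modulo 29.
Powers of 10 mod 29: 10^1≡10, 10^2≡13, 10^3≡14, 10^4≡24, 10^5≡8, 10^6≡22, 10^7≡17, 10^8≡25, 10^9≡18, 10^10≡6, 10^11≡2, 10^12≡20, 10^13≡26, 10^14≡28, 10^15≡19, 10^16≡16, 10^17≡15, 10^18≡5, 10^19≡21, 10^20≡7, 10^21≡12, 10^22≡4, 10^23≡11, 10^24≡23, 10^25≡27, 10^26≡9, 10^27≡3, 10^28≡1. Order = 28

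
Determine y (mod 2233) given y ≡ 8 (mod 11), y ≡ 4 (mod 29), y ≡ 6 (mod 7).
1889

Using the Chinese Remainder Theorem:
M = product of moduli = 2233
For equation 1: M_1 = 203, 203 ≡ 5 (mod 11), inverse of 203 mod 11 is 9 (check: 5 × 9 = 45 ≡ 1 (mod 11))
For equation 2: M_2 = 77, 77 ≡ 19 (mod 29), inverse of 77 mod 29 is 26 (check: 19 × 26 = 494 ≡ 1 (mod 29))
For equation 3: M_3 = 319, 319 ≡ 4 (mod 7), inverse of 319 mod 7 is 2 (check: 4 × 2 = 8 ≡ 1 (mod 7))
Combine: y ≡ Σ r_i×M_i×(M_i⁻¹ mod m_i) = 8×203×9 + 4×77×26 + 6×319×2 = 14616 + 8008 + 3828 = 26452
26452 mod 2233 = 1889
y ≡ 1889 (mod 2233)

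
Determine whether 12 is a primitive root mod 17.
p - 1 = 16 has prime divisors 2. Check 12^(16/q) mod 17 for each: 12^(16/2) = 12^8 ≡ 16 (mod 17). None of these is 1, so 12 has order 16 = φ(17), so it is a primitive root mod 17.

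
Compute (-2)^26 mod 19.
Using Fermat: (-2)^{18} ≡ 1 (mod 19). 26 ≡ 8 (mod 18). So (-2)^{26} ≡ (-2)^{8} ≡ 9 (mod 19)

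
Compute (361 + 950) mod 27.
15

(361 + 950) = 1311
1311 mod 27 = 15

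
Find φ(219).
144

Prime factorization: 219 = 3 × 73
Using the formula φ(n) = n × Π(1 - 1/p) for each prime factor p:
φ(219) = 219 × (1 - 1/3) × (1 - 1/73)
φ(219) = 144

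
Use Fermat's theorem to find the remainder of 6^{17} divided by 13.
2

By Fermat's Little Theorem, a^(p-1) ≡ 1 (mod p) for prime p and gcd(a, p) = 1
Here p = 13, so 6^12 ≡ 1 (mod 13)
We can reduce the exponent: 17 mod 12 = 5
So 6^17 ≡ 6^5 (mod 13)
Computing: 6^5 mod 13 = 2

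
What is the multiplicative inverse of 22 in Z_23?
22

Using Extended Euclidean Algorithm:
gcd(22, 23) = 1
Bezout coefficients: 22 × -1 + 23 × 1 = 1
So 22 × -1 ≡ 1 (mod 23)
The inverse is -1 mod 23 = 22
Verification: 22 × 22 = 484 = 21 × 23 + 1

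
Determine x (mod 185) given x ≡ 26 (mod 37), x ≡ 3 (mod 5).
63

Using the Chinese Remainder Theorem:
M = product of moduli = 185
For equation 1: M_1 = 5, 5 ≡ 5 (mod 37), inverse of 5 mod 37 is 15 (check: 5 × 15 = 75 ≡ 1 (mod 37))
For equation 2: M_2 = 37, 37 ≡ 2 (mod 5), inverse of 37 mod 5 is 3 (check: 2 × 3 = 6 ≡ 1 (mod 5))
Combine: x ≡ Σ r_i×M_i×(M_i⁻¹ mod m_i) = 26×5×15 + 3×37×3 = 1950 + 333 = 2283
2283 mod 185 = 63
x ≡ 63 (mod 185)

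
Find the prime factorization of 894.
2 × 3 × 149

Divide by primes starting from smallest:
894 ÷ 2 = 447
447 ÷ 3 = 149
149 ÷ 149 = 1

894 = 2 × 3 × 149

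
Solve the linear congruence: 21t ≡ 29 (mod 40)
9

Since gcd(21, 40) = 1 divides 29, a solution exists.
Multiply both sides by the inverse of 21 mod 40:
  21^(-1) mod 40 = 21
  x ≡ 21 × 29 ≡ 609 ≡ 9 (mod 40)
Verification: 21 × 9 = 189 = 4 × 40 + 29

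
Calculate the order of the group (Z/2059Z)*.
1960

Prime factorization: 2059 = 29 × 71
Using the formula φ(n) = n × Π(1 - 1/p) for each prime factor p:
φ(2059) = 2059 × (1 - 1/29) × (1 - 1/71)
φ(2059) = 1960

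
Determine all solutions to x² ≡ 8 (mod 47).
The square roots of 8 mod 47 are 14 and 33. Verify: 14² = 196 ≡ 8 (mod 47)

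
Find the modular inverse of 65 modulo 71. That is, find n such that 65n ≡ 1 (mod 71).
59

Using Extended Euclidean Algorithm:
gcd(65, 71) = 1
Bezout coefficients: 65 × -12 + 71 × 11 = 1
So 65 × -12 ≡ 1 (mod 71)
The inverse is -12 mod 71 = 59
Verification: 65 × 59 = 3835 = 54 × 71 + 1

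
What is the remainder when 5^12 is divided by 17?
Using repeated squaring. 12 = 8 + 4 (binary 1100). Repeated squaring mod 17: 5^1 ≡ 5; 5^2 ≡ 5² = 25 ≡ 8; 5^4 ≡ 8² = 64 ≡ 13; 5^8 ≡ 13² = 169 ≡ 16. Multiply: 5^12 = 5^8 × 5^4 ≡ 16 × 13 (mod 17): 16 × 13 = 208 ≡ 4. So 5^12 ≡ 4 (mod 17).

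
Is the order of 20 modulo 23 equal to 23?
No, the actual order is 22, not 23.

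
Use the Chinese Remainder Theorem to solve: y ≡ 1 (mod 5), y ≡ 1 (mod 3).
M = 5 × 3 = 15. M₁ = 3, y₁ ≡ 2 (mod 5). M₂ = 5, y₂ ≡ 2 (mod 3). y = 1×3×2 + 1×5×2 ≡ 1 (mod 15)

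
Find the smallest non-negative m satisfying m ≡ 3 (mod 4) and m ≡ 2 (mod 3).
M = 4 × 3 = 12. M₁ = 3, y₁ ≡ 3 (mod 4). M₂ = 4, y₂ ≡ 1 (mod 3). m = 3×3×3 + 2×4×1 ≡ 11 (mod 12)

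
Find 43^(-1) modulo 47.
35

Using Extended Euclidean Algorithm:
gcd(43, 47) = 1
Bezout coefficients: 43 × -12 + 47 × 11 = 1
So 43 × -12 ≡ 1 (mod 47)
The inverse is -12 mod 47 = 35
Verification: 43 × 35 = 1505 = 32 × 47 + 1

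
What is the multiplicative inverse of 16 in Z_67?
21

Using Extended Euclidean Algorithm:
gcd(16, 67) = 1
Bezout coefficients: 16 × 21 + 67 × -5 = 1
So 16 × 21 ≡ 1 (mod 67)
The inverse is 21 mod 67 = 21
Verification: 16 × 21 = 336 = 5 × 67 + 1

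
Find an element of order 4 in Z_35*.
8 has order 4 mod 35 since 8^{4} ≡ 1 (mod 35) and no smaller power works.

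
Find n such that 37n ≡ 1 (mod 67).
37^(-1) ≡ 29 (mod 67). Verification: 37 × 29 = 1073 ≡ 1 (mod 67)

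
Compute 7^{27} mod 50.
43

Using successive squaring:
Binary expansion of 27: 11011
Powers of 7 mod 50 (each is the square of the previous):
  7^1 ≡ 7 (mod 50)
  7^2 ≡ 7² = 49 ≡ 49 (mod 50)
  7^4 ≡ 49² = 2401 ≡ 1 (mod 50)
  7^8 ≡ 1² = 1 ≡ 1 (mod 50)
  7^16 ≡ 1² = 1 ≡ 1 (mod 50)
27 = 16 + 8 + 2 + 1, so 7^27 = 7^16 × 7^8 × 7^2 × 7^1 ≡ 1 × 1 × 49 × 7 (mod 50)
Multiplying step by step:
  1 × 1 = 1 ≡ 1 (mod 50)
  1 × 49 = 49 ≡ 49 (mod 50)
  49 × 7 = 343 ≡ 43 (mod 50)
Result: 7^27 ≡ 43 (mod 50)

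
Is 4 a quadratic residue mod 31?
By Euler's criterion: 4^{15} ≡ 1 (mod 31). Since this equals 1, 4 is a QR.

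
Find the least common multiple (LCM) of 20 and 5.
20

First find GCD(20, 5) using the Euclidean algorithm:
20 = 4 × 5 + 0
GCD(20, 5) = 5

LCM formula: LCM(a, b) = (a × b) / GCD(a, b)
LCM(20, 5) = (20 × 5) / 5
LCM(20, 5) = 100 / 5
LCM(20, 5) = 20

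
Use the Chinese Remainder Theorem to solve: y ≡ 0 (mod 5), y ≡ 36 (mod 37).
110

Using the Chinese Remainder Theorem:
M = product of moduli = 185
For equation 1: M_1 = 37, 37 ≡ 2 (mod 5), inverse of 37 mod 5 is 3 (check: 2 × 3 = 6 ≡ 1 (mod 5))
For equation 2: M_2 = 5, 5 ≡ 5 (mod 37), inverse of 5 mod 37 is 15 (check: 5 × 15 = 75 ≡ 1 (mod 37))
Combine: y ≡ Σ r_i×M_i×(M_i⁻¹ mod m_i) = 0×37×3 + 36×5×15 = 0 + 2700 = 2700
2700 mod 185 = 110
y ≡ 110 (mod 185)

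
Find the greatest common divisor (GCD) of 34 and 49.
1

Using the Euclidean algorithm:
34 = 0 × 49 + 34
49 = 1 × 34 + 15
34 = 2 × 15 + 4
15 = 3 × 4 + 3
4 = 1 × 3 + 1
3 = 3 × 1 + 0

GCD(34, 49) = 1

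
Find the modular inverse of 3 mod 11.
3^(-1) ≡ 4 (mod 11). Verification: 3 × 4 = 12 ≡ 1 (mod 11)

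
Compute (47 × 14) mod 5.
3

(47 × 14) = 658
658 mod 5 = 3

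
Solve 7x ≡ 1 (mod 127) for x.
7^(-1) ≡ 109 (mod 127). Verification: 7 × 109 = 763 ≡ 1 (mod 127)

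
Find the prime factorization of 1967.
7 × 281

Divide by primes starting from smallest:
1967 ÷ 7 = 281
281 ÷ 281 = 1

1967 = 7 × 281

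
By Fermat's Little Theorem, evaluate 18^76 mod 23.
By Fermat: 18^{22} ≡ 1 (mod 23). 76 = 3×22 + 10. So 18^{76} ≡ 18^{10} ≡ 9 (mod 23)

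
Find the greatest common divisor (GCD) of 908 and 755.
1

Using the Euclidean algorithm:
908 = 1 × 755 + 153
755 = 4 × 153 + 143
153 = 1 × 143 + 10
143 = 14 × 10 + 3
10 = 3 × 3 + 1
3 = 3 × 1 + 0

GCD(908, 755) = 1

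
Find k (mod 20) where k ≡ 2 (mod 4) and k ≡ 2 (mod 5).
M = 4 × 5 = 20. M₁ = 5, y₁ ≡ 1 (mod 4). M₂ = 4, y₂ ≡ 4 (mod 5). k = 2×5×1 + 2×4×4 ≡ 2 (mod 20)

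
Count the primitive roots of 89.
40

The number of primitive roots modulo p is φ(p-1) = φ(88)
φ(88) = 40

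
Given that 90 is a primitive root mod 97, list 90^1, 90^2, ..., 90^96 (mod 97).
g^1, g^2, ..., g^{96} mod 97: {90, 49, 45, 73, 71, 85, 84, 91, 42, 94, 21, 47, 59, 72, 78, 36, 39, 18, 68, 9, 34, 53, 17, 75, 57, 86, 77, 43, 87, 70, 92, 35, 46, 66, 23, 33, 60, 65, 30, 81, 15, 89, 56, 93, 28, 95, 14, 96, 7, 48, 52, 24, 26, 12, 13, 6, 55, 3, 76, 50, 38, 25, 19, 61, 58, 79, 29, 88, 63, 44, 80, 22, 40, 11, 20, 54, 10, 27, 5, 62, 51, 31, 74, 64, 37, 32, 67, 16, 82, 8, 41, 4, 69, 2, 83, 1}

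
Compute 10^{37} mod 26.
10

Using successive squaring:
Binary expansion of 37: 100101
Powers of 10 mod 26 (each is the square of the previous):
  10^1 ≡ 10 (mod 26)
  10^2 ≡ 10² = 100 ≡ 22 (mod 26)
  10^4 ≡ 22² = 484 ≡ 16 (mod 26)
  10^8 ≡ 16² = 256 ≡ 22 (mod 26)
  10^16 ≡ 22² = 484 ≡ 16 (mod 26)
  10^32 ≡ 16² = 256 ≡ 22 (mod 26)
37 = 32 + 4 + 1, so 10^37 = 10^32 × 10^4 × 10^1 ≡ 22 × 16 × 10 (mod 26)
Multiplying step by step:
  22 × 16 = 352 ≡ 14 (mod 26)
  14 × 10 = 140 ≡ 10 (mod 26)
Result: 10^37 ≡ 10 (mod 26)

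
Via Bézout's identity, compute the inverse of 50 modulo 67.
Extended GCD: 50(-4) + 67(3) = 1. So 50^(-1) ≡ 63 ≡ 63 (mod 67). Verify: 50 × 63 = 3150 ≡ 1 (mod 67)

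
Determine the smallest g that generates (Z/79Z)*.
3

A primitive root g modulo p has order p-1 = 78
Prime divisors of 78: [2, 3, 13]
g is a primitive root iff g^(78/q) ≢ 1 (mod 79) for each prime divisor q
Testing small values:
  g = 2: 2^39 ≡ 1, 2^26 ≡ 23, 2^6 ≡ 64 (mod 79) → 2^39 ≡ 1, not primitive root
  g = 3: 3^39 ≡ 78, 3^26 ≡ 23, 3^6 ≡ 18 (mod 79) → none is 1, primitive root!
The smallest primitive root is 3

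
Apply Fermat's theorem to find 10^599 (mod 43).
By Fermat: 10^{42} ≡ 1 (mod 43). 599 ≡ 11 (mod 42). So 10^{599} ≡ 10^{11} ≡ 15 (mod 43)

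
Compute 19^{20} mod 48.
1

Using successive squaring:
Binary expansion of 20: 10100
Powers of 19 mod 48 (each is the square of the previous):
  19^1 ≡ 19 (mod 48)
  19^2 ≡ 19² = 361 ≡ 25 (mod 48)
  19^4 ≡ 25² = 625 ≡ 1 (mod 48)
  19^8 ≡ 1² = 1 ≡ 1 (mod 48)
  19^16 ≡ 1² = 1 ≡ 1 (mod 48)
20 = 16 + 4, so 19^20 = 19^16 × 19^4 ≡ 1 × 1 (mod 48)
Multiplying step by step:
  1 × 1 = 1 ≡ 1 (mod 48)
Result: 19^20 ≡ 1 (mod 48)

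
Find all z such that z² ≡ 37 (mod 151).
The square roots of 37 mod 151 are 43 and 108. Verify: 43² = 1849 ≡ 37 (mod 151)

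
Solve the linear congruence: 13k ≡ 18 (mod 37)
27

Since gcd(13, 37) = 1 divides 18, a solution exists.
Multiply both sides by the inverse of 13 mod 37:
  13^(-1) mod 37 = 20
  x ≡ 20 × 18 ≡ 360 ≡ 27 (mod 37)
Verification: 13 × 27 = 351 = 9 × 37 + 18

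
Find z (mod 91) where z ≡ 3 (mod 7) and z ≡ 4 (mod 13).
M = 7 × 13 = 91. M₁ = 13, y₁ ≡ 6 (mod 7). M₂ = 7, y₂ ≡ 2 (mod 13). z = 3×13×6 + 4×7×2 ≡ 17 (mod 91)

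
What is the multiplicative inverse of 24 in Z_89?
24^(-1) ≡ 26 (mod 89). Verification: 24 × 26 = 624 ≡ 1 (mod 89)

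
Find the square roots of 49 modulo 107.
The square roots of 49 mod 107 are 100 and 7. Verify: 100² = 10000 ≡ 49 (mod 107)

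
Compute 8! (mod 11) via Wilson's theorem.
(10)! = (8)! × (9) × (10) ≡ -1 (mod 11). So (8)! ≡ -1 × [(10)(9)]^(-1) ≡ 5 (mod 11)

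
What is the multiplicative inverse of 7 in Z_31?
7^(-1) ≡ 9 (mod 31). Verification: 7 × 9 = 63 ≡ 1 (mod 31)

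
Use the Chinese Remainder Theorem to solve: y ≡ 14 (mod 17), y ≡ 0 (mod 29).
116

Using the Chinese Remainder Theorem:
M = product of moduli = 493
For equation 1: M_1 = 29, 29 ≡ 12 (mod 17), inverse of 29 mod 17 is 10 (check: 12 × 10 = 120 ≡ 1 (mod 17))
For equation 2: M_2 = 17, 17 ≡ 17 (mod 29), inverse of 17 mod 29 is 12 (check: 17 × 12 = 204 ≡ 1 (mod 29))
Combine: y ≡ Σ r_i×M_i×(M_i⁻¹ mod m_i) = 14×29×10 + 0×17×12 = 4060 + 0 = 4060
4060 mod 493 = 116
y ≡ 116 (mod 493)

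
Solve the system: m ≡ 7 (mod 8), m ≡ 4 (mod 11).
M = 8 × 11 = 88. M₁ = 11, y₁ ≡ 3 (mod 8). M₂ = 8, y₂ ≡ 7 (mod 11). m = 7×11×3 + 4×8×7 ≡ 15 (mod 88)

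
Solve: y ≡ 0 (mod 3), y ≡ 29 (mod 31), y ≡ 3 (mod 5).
M = 3 × 31 × 5 = 465. M₁ = 155, y₁ ≡ 2 (mod 3). M₂ = 15, y₂ ≡ 29 (mod 31). M₃ = 93, y₃ ≡ 2 (mod 5). y = 0×155×2 + 29×15×29 + 3×93×2 ≡ 153 (mod 465)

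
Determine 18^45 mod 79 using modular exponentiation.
Using repeated squaring. 45 = 32 + 8 + 4 + 1 (binary 101101). Repeated squaring mod 79: 18^1 ≡ 18; 18^2 ≡ 18² = 324 ≡ 8; 18^4 ≡ 8² = 64 ≡ 64; 18^8 ≡ 64² = 4096 ≡ 67; 18^16 ≡ 67² = 4489 ≡ 65; 18^32 ≡ 65² = 4225 ≡ 38. Multiply: 18^45 = 18^32 × 18^8 × 18^4 × 18^1 ≡ 38 × 67 × 64 × 18 (mod 79): 38 × 67 = 2546 ≡ 18; 18 × 64 = 1152 ≡ 46; 46 × 18 = 828 ≡ 38. So 18^45 ≡ 38 (mod 79).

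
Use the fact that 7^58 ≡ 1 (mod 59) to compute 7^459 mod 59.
By Fermat: 7^{58} ≡ 1 (mod 59). 459 = 7×58 + 53. So 7^{459} ≡ 7^{53} ≡ 22 (mod 59)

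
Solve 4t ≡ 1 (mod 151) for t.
4^(-1) ≡ 38 (mod 151). Verification: 4 × 38 = 152 ≡ 1 (mod 151)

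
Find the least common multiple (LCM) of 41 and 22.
902

First find GCD(41, 22) using the Euclidean algorithm:
41 = 1 × 22 + 19
22 = 1 × 19 + 3
19 = 6 × 3 + 1
3 = 3 × 1 + 0
GCD(41, 22) = 1

LCM formula: LCM(a, b) = (a × b) / GCD(a, b)
LCM(41, 22) = (41 × 22) / 1
LCM(41, 22) = 902 / 1
LCM(41, 22) = 902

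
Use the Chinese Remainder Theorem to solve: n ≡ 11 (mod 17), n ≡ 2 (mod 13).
28

Using the Chinese Remainder Theorem:
M = product of moduli = 221
For equation 1: M_1 = 13, 13 ≡ 13 (mod 17), inverse of 13 mod 17 is 4 (check: 13 × 4 = 52 ≡ 1 (mod 17))
For equation 2: M_2 = 17, 17 ≡ 4 (mod 13), inverse of 17 mod 13 is 10 (check: 4 × 10 = 40 ≡ 1 (mod 13))
Combine: n ≡ Σ r_i×M_i×(M_i⁻¹ mod m_i) = 11×13×4 + 2×17×10 = 572 + 340 = 912
912 mod 221 = 28
n ≡ 28 (mod 221)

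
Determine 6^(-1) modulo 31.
6^(-1) ≡ 26 (mod 31). Verification: 6 × 26 = 156 ≡ 1 (mod 31)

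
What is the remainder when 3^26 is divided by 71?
Using repeated squaring. 26 = 16 + 8 + 2 (binary 11010). Repeated squaring mod 71: 3^1 ≡ 3; 3^2 ≡ 3² = 9 ≡ 9; 3^4 ≡ 9² = 81 ≡ 10; 3^8 ≡ 10² = 100 ≡ 29; 3^16 ≡ 29² = 841 ≡ 60. Multiply: 3^26 = 3^16 × 3^8 × 3^2 ≡ 60 × 29 × 9 (mod 71): 60 × 29 = 1740 ≡ 36; 36 × 9 = 324 ≡ 40. So 3^26 ≡ 40 (mod 71).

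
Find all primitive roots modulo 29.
Primitive roots mod 29: {2, 3, 8, 10, 11, 14, 15, 18, 19, 21, 26, 27}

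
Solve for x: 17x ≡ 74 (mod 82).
14

Since gcd(17, 82) = 1 divides 74, a solution exists.
Multiply both sides by the inverse of 17 mod 82:
  17^(-1) mod 82 = 29
  x ≡ 29 × 74 ≡ 2146 ≡ 14 (mod 82)
Verification: 17 × 14 = 238 = 2 × 82 + 74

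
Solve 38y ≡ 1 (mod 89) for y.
82

Using Extended Euclidean Algorithm:
gcd(38, 89) = 1
Bezout coefficients: 38 × -7 + 89 × 3 = 1
So 38 × -7 ≡ 1 (mod 89)
The inverse is -7 mod 89 = 82
Verification: 38 × 82 = 3116 = 35 × 89 + 1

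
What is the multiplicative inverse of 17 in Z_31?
17^(-1) ≡ 11 (mod 31). Verification: 17 × 11 = 187 ≡ 1 (mod 31)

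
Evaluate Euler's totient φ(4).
2

Prime factorization: 4 = 2^2
Using the formula φ(n) = n × Π(1 - 1/p) for each prime factor p:
φ(4) = 4 × (1 - 1/2)
φ(4) = 2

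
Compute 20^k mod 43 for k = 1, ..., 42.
g^1, g^2, ..., g^{42} mod 43: {20, 13, 2, 40, 26, 4, 37, 9, 8, 31, 18, 16, 19, 36, 32, 38, 29, 21, 33, 15, 42, 23, 30, 41, 3, 17, 39, 6, 34, 35, 12, 25, 27, 24, 7, 11, 5, 14, 22, 10, 28, 1}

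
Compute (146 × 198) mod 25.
8

(146 × 198) = 28908
28908 mod 25 = 8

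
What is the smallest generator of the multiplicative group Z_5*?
p - 1 = 4 has prime divisors 2. h is a primitive root mod 5 iff h^(4/q) ≢ 1 (mod 5) for each such q.
h = 2: 2^2 ≡ 4 (mod 5); none is 1, so 2 has order 4 and is a primitive root.
The smallest primitive root mod 5 is g = 2.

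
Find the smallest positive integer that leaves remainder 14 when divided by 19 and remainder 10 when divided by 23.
M = 19 × 23 = 437. M₁ = 23, y₁ ≡ 5 (mod 19). M₂ = 19, y₂ ≡ 17 (mod 23). x = 14×23×5 + 10×19×17 ≡ 33 (mod 437). The smallest positive such number is 33.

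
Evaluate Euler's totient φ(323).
288

Prime factorization: 323 = 17 × 19
Using the formula φ(n) = n × Π(1 - 1/p) for each prime factor p:
φ(323) = 323 × (1 - 1/17) × (1 - 1/19)
φ(323) = 288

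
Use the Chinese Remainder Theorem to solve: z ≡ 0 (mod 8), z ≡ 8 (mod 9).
M = 8 × 9 = 72. M₁ = 9, y₁ ≡ 1 (mod 8). M₂ = 8, y₂ ≡ 8 (mod 9). z = 0×9×1 + 8×8×8 ≡ 8 (mod 72)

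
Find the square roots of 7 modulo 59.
The square roots of 7 mod 59 are 19 and 40. Verify: 19² = 361 ≡ 7 (mod 59)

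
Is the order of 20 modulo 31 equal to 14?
No, the actual order is 15, not 14.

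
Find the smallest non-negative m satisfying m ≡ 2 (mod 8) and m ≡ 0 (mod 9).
M = 8 × 9 = 72. M₁ = 9, y₁ ≡ 1 (mod 8). M₂ = 8, y₂ ≡ 8 (mod 9). m = 2×9×1 + 0×8×8 ≡ 18 (mod 72)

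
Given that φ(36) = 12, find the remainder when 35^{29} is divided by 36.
By Euler: 35^{12} ≡ 1 (mod 36) since gcd(35, 36) = 1. 29 = 2×12 + 5. So 35^{29} ≡ 35^{5} ≡ 35 (mod 36)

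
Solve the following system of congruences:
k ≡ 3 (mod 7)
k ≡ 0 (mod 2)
10

Using the Chinese Remainder Theorem:
M = product of moduli = 14
For equation 1: M_1 = 2, 2 ≡ 2 (mod 7), inverse of 2 mod 7 is 4 (check: 2 × 4 = 8 ≡ 1 (mod 7))
For equation 2: M_2 = 7, 7 ≡ 1 (mod 2), inverse of 7 mod 2 is 1 (check: 1 × 1 = 1 ≡ 1 (mod 2))
Combine: k ≡ Σ r_i×M_i×(M_i⁻¹ mod m_i) = 3×2×4 + 0×7×1 = 24 + 0 = 24
24 mod 14 = 10
k ≡ 10 (mod 14)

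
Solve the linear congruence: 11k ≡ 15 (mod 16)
13

Since gcd(11, 16) = 1 divides 15, a solution exists.
Multiply both sides by the inverse of 11 mod 16:
  11^(-1) mod 16 = 3
  x ≡ 3 × 15 ≡ 45 ≡ 13 (mod 16)
Verification: 11 × 13 = 143 = 8 × 16 + 15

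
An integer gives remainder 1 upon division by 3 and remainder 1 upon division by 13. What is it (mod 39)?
M = 3 × 13 = 39. M₁ = 13, y₁ ≡ 1 (mod 3). M₂ = 3, y₂ ≡ 9 (mod 13). n = 1×13×1 + 1×3×9 ≡ 1 (mod 39). The smallest positive such number is 1.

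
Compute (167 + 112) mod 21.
6

(167 + 112) = 279
279 mod 21 = 6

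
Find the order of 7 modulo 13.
Powers of 7 mod 13: 7^1≡7, 7^2≡10, 7^3≡5, 7^4≡9, 7^5≡11, 7^6≡12, 7^7≡6, 7^8≡3, 7^9≡8, 7^10≡4, 7^11≡2, 7^12≡1. Order = 12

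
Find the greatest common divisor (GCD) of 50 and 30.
10

Using the Euclidean algorithm:
50 = 1 × 30 + 20
30 = 1 × 20 + 10
20 = 2 × 10 + 0

GCD(50, 30) = 10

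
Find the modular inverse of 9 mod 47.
9^(-1) ≡ 21 (mod 47). Verification: 9 × 21 = 189 ≡ 1 (mod 47)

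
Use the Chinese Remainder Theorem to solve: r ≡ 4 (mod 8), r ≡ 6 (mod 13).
M = 8 × 13 = 104. M₁ = 13, y₁ ≡ 5 (mod 8). M₂ = 8, y₂ ≡ 5 (mod 13). r = 4×13×5 + 6×8×5 ≡ 84 (mod 104)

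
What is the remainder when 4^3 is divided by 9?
3 = 2 + 1 (binary 11). Repeated squaring mod 9: 4^1 ≡ 4; 4^2 ≡ 4² = 16 ≡ 7. Multiply: 4^3 = 4^2 × 4^1 ≡ 7 × 4 (mod 9): 7 × 4 = 28 ≡ 1. So 4^3 ≡ 1 (mod 9).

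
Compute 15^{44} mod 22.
3

Using successive squaring:
Binary expansion of 44: 101100
Powers of 15 mod 22 (each is the square of the previous):
  15^1 ≡ 15 (mod 22)
  15^2 ≡ 15² = 225 ≡ 5 (mod 22)
  15^4 ≡ 5² = 25 ≡ 3 (mod 22)
  15^8 ≡ 3² = 9 ≡ 9 (mod 22)
  15^16 ≡ 9² = 81 ≡ 15 (mod 22)
  15^32 ≡ 15² = 225 ≡ 5 (mod 22)
44 = 32 + 8 + 4, so 15^44 = 15^32 × 15^8 × 15^4 ≡ 5 × 9 × 3 (mod 22)
Multiplying step by step:
  5 × 9 = 45 ≡ 1 (mod 22)
  1 × 3 = 3 ≡ 3 (mod 22)
Result: 15^44 ≡ 3 (mod 22)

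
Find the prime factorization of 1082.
2 × 541

Divide by primes starting from smallest:
1082 ÷ 2 = 541
541 ÷ 541 = 1

1082 = 2 × 541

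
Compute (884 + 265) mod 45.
24

(884 + 265) = 1149
1149 mod 45 = 24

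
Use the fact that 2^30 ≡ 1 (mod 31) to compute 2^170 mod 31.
By Fermat: 2^{30} ≡ 1 (mod 31). 170 ≡ 20 (mod 30). So 2^{170} ≡ 2^{20} ≡ 1 (mod 31)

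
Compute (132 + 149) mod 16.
9

(132 + 149) = 281
281 mod 16 = 9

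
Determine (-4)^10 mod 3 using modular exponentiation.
(-4) ≡ 2 (mod 3). 10 = 8 + 2 (binary 1010). Repeated squaring mod 3: 2^1 ≡ 2; 2^2 ≡ 2² = 4 ≡ 1; 2^4 ≡ 1² = 1 ≡ 1; 2^8 ≡ 1² = 1 ≡ 1. Multiply: (-4)^10 ≡ 2^8 × 2^2 ≡ 1 × 1 (mod 3): 1 × 1 = 1 ≡ 1. So (-4)^10 ≡ 1 (mod 3).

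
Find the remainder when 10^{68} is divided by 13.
By Fermat: 10^{12} ≡ 1 (mod 13). 68 = 5×12 + 8. So 10^{68} ≡ 10^{8} ≡ 9 (mod 13)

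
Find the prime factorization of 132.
2^2 × 3 × 11

Divide by primes starting from smallest:
132 ÷ 2 = 66
66 ÷ 2 = 33
33 ÷ 3 = 11
11 ÷ 11 = 1

132 = 2^2 × 3 × 11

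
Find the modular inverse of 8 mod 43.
8^(-1) ≡ 27 (mod 43). Verification: 8 × 27 = 216 ≡ 1 (mod 43)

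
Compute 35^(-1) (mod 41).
35^(-1) ≡ 34 (mod 41). Verification: 35 × 34 = 1190 ≡ 1 (mod 41)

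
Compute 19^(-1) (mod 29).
26

Using Extended Euclidean Algorithm:
gcd(19, 29) = 1
Bezout coefficients: 19 × -3 + 29 × 2 = 1
So 19 × -3 ≡ 1 (mod 29)
The inverse is -3 mod 29 = 26
Verification: 19 × 26 = 494 = 17 × 29 + 1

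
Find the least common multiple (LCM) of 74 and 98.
3626

First find GCD(74, 98) using the Euclidean algorithm:
74 = 0 × 98 + 74
98 = 1 × 74 + 24
74 = 3 × 24 + 2
24 = 12 × 2 + 0
GCD(74, 98) = 2

LCM formula: LCM(a, b) = (a × b) / GCD(a, b)
LCM(74, 98) = (74 × 98) / 2
LCM(74, 98) = 7252 / 2
LCM(74, 98) = 3626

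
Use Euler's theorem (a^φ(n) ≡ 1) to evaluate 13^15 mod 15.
By Euler: 13^{8} ≡ 1 (mod 15) since gcd(13, 15) = 1. 15 = 1×8 + 7. So 13^{15} ≡ 13^{7} ≡ 7 (mod 15)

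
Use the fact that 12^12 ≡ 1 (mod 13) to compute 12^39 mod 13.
By Fermat: 12^{12} ≡ 1 (mod 13). 39 = 3×12 + 3. So 12^{39} ≡ 12^{3} ≡ 12 (mod 13)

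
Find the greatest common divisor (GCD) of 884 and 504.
4

Using the Euclidean algorithm:
884 = 1 × 504 + 380
504 = 1 × 380 + 124
380 = 3 × 124 + 8
124 = 15 × 8 + 4
8 = 2 × 4 + 0

GCD(884, 504) = 4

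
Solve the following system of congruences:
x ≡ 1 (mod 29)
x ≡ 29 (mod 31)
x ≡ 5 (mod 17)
13979

Using the Chinese Remainder Theorem:
M = product of moduli = 15283
For equation 1: M_1 = 527, 527 ≡ 5 (mod 29), inverse of 527 mod 29 is 6 (check: 5 × 6 = 30 ≡ 1 (mod 29))
For equation 2: M_2 = 493, 493 ≡ 28 (mod 31), inverse of 493 mod 31 is 10 (check: 28 × 10 = 280 ≡ 1 (mod 31))
For equation 3: M_3 = 899, 899 ≡ 15 (mod 17), inverse of 899 mod 17 is 8 (check: 15 × 8 = 120 ≡ 1 (mod 17))
Combine: x ≡ Σ r_i×M_i×(M_i⁻¹ mod m_i) = 1×527×6 + 29×493×10 + 5×899×8 = 3162 + 142970 + 35960 = 182092
182092 mod 15283 = 13979
x ≡ 13979 (mod 15283)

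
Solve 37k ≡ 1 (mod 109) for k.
56

Using Extended Euclidean Algorithm:
gcd(37, 109) = 1
Bezout coefficients: 37 × -53 + 109 × 18 = 1
So 37 × -53 ≡ 1 (mod 109)
The inverse is -53 mod 109 = 56
Verification: 37 × 56 = 2072 = 19 × 109 + 1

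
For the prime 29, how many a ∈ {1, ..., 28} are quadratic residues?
For prime 29, there are (p-1)/2 = (29-1)/2 = 14 quadratic residues (excluding 0).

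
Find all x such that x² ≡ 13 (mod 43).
The square roots of 13 mod 43 are 23 and 20. Verify: 23² = 529 ≡ 13 (mod 43)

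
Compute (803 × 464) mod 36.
28

(803 × 464) = 372592
372592 mod 36 = 28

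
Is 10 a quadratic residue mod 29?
By Euler's criterion: 10^{14} ≡ 28 (mod 29). Since this equals -1 (≡ 28), 10 is not a QR.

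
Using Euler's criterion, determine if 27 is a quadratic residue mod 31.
By Euler's criterion: 27^{15} ≡ 30 (mod 31). Since this equals -1 (≡ 30), 27 is not a QR.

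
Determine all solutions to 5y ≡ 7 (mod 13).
4

Since gcd(5, 13) = 1 divides 7, a solution exists.
Multiply both sides by the inverse of 5 mod 13:
  5^(-1) mod 13 = 8
  x ≡ 8 × 7 ≡ 56 ≡ 4 (mod 13)
Verification: 5 × 4 = 20 = 1 × 13 + 7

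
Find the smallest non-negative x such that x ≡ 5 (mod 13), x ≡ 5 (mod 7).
5

Using the Chinese Remainder Theorem:
M = product of moduli = 91
For equation 1: M_1 = 7, 7 ≡ 7 (mod 13), inverse of 7 mod 13 is 2 (check: 7 × 2 = 14 ≡ 1 (mod 13))
For equation 2: M_2 = 13, 13 ≡ 6 (mod 7), inverse of 13 mod 7 is 6 (check: 6 × 6 = 36 ≡ 1 (mod 7))
Combine: x ≡ Σ r_i×M_i×(M_i⁻¹ mod m_i) = 5×7×2 + 5×13×6 = 70 + 390 = 460
460 mod 91 = 5
x ≡ 5 (mod 91)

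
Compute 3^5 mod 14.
5 = 4 + 1 (binary 101). Repeated squaring mod 14: 3^1 ≡ 3; 3^2 ≡ 3² = 9 ≡ 9; 3^4 ≡ 9² = 81 ≡ 11. Multiply: 3^5 = 3^4 × 3^1 ≡ 11 × 3 (mod 14): 11 × 3 = 33 ≡ 5. So 3^5 ≡ 5 (mod 14).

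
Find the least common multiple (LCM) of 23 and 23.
23

First find GCD(23, 23) using the Euclidean algorithm:
23 = 1 × 23 + 0
GCD(23, 23) = 23

LCM formula: LCM(a, b) = (a × b) / GCD(a, b)
LCM(23, 23) = (23 × 23) / 23
LCM(23, 23) = 529 / 23
LCM(23, 23) = 23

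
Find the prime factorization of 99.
3^2 × 11

Divide by primes starting from smallest:
99 ÷ 3 = 33
33 ÷ 3 = 11
11 ÷ 11 = 1

99 = 3^2 × 11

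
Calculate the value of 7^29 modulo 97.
Using repeated squaring. 29 = 16 + 8 + 4 + 1 (binary 11101). Repeated squaring mod 97: 7^1 ≡ 7; 7^2 ≡ 7² = 49 ≡ 49; 7^4 ≡ 49² = 2401 ≡ 73; 7^8 ≡ 73² = 5329 ≡ 91; 7^16 ≡ 91² = 8281 ≡ 36. Multiply: 7^29 = 7^16 × 7^8 × 7^4 × 7^1 ≡ 36 × 91 × 73 × 7 (mod 97): 36 × 91 = 3276 ≡ 75; 75 × 73 = 5475 ≡ 43; 43 × 7 = 301 ≡ 10. So 7^29 ≡ 10 (mod 97).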